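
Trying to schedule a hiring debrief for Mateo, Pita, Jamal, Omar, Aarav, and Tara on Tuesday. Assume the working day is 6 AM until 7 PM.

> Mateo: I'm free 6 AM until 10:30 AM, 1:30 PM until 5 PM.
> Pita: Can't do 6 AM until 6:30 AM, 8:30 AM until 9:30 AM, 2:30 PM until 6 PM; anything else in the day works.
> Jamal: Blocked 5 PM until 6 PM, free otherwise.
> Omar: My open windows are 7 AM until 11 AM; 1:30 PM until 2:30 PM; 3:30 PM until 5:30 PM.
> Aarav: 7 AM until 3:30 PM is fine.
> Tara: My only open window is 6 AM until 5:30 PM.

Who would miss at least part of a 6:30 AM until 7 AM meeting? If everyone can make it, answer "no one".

Mateo free: 06:00-10:30, 13:30-17:00.
Pita free: 06:30-08:30, 09:30-14:30, 18:00-19:00 (invert busy blocks within the working day).
Jamal free: 06:00-17:00, 18:00-19:00 (invert busy blocks within the working day).
Omar free: 07:00-11:00, 13:30-14:30, 15:30-17:30.
Aarav free: 07:00-15:30.
Tara free: 06:00-17:30.
Mateo: free for 06:30-07:00. Pita: free for 06:30-07:00. Jamal: free for 06:30-07:00. Omar: not fully free for 06:30-07:00. Aarav: not fully free for 06:30-07:00. Tara: free for 06:30-07:00.

Aarav, Omar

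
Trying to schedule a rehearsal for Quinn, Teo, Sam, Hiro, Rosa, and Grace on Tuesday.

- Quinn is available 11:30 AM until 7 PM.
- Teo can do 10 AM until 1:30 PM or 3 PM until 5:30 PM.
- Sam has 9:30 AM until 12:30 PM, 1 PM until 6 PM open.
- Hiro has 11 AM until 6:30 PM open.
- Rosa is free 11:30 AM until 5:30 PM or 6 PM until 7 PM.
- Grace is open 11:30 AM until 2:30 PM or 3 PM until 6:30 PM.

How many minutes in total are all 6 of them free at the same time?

240

Quinn ∩ Teo: 11:30-13:30, 15:00-17:30.
Quinn ∩ Teo ∩ Sam: 11:30-12:30, 13:00-13:30, 15:00-17:30.
Quinn ∩ Teo ∩ Sam ∩ Hiro: 11:30-12:30, 13:00-13:30, 15:00-17:30.
Quinn ∩ Teo ∩ Sam ∩ Hiro ∩ Rosa: 11:30-12:30, 13:00-13:30, 15:00-17:30.
Quinn ∩ Teo ∩ Sam ∩ Hiro ∩ Rosa ∩ Grace: 11:30-12:30, 13:00-13:30, 15:00-17:30.
Summing the common windows: 60 + 30 + 150 = 240 minutes.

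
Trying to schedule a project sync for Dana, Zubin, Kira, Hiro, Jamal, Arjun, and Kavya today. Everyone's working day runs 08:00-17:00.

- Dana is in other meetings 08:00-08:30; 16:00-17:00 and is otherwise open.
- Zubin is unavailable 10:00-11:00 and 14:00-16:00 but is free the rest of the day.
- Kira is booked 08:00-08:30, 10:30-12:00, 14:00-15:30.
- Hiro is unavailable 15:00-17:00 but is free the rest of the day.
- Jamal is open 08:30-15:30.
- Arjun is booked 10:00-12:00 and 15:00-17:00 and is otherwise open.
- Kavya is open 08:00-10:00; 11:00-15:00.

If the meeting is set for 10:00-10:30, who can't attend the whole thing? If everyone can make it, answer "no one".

Arjun, Kavya, Zubin

Dana free: 08:30-16:00 (invert busy blocks within the working day).
Zubin free: 08:00-10:00, 11:00-14:00, 16:00-17:00 (invert busy blocks within the working day).
Kira free: 08:30-10:30, 12:00-14:00, 15:30-17:00 (invert busy blocks within the working day).
Hiro free: 08:00-15:00 (invert busy blocks within the working day).
Jamal free: 08:30-15:30.
Arjun free: 08:00-10:00, 12:00-15:00 (invert busy blocks within the working day).
Kavya free: 08:00-10:00, 11:00-15:00.
Dana: free for 10:00-10:30. Zubin: not fully free for 10:00-10:30. Kira: free for 10:00-10:30. Hiro: free for 10:00-10:30. Jamal: free for 10:00-10:30. Arjun: not fully free for 10:00-10:30. Kavya: not fully free for 10:00-10:30.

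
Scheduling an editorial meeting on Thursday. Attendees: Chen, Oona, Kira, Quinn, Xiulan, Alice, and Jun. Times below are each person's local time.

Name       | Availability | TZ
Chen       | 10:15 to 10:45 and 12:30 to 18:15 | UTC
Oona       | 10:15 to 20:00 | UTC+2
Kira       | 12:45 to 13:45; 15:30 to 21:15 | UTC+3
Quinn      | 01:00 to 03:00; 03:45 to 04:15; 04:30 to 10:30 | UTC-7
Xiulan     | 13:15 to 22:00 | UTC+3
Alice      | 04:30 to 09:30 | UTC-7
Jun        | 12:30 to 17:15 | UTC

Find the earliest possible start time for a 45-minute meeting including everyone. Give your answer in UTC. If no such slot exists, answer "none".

12:30

Chen in UTC: 10:15-10:45, 12:30-18:15.
Oona in UTC: 08:15-18:00 (subtract 2h to convert from UTC+2).
Kira in UTC: 09:45-10:45, 12:30-18:15 (subtract 3h to convert from UTC+3).
Quinn in UTC: 08:00-10:00, 10:45-11:15, 11:30-17:30 (add 7h to convert from UTC-7).
Xiulan in UTC: 10:15-19:00 (subtract 3h to convert from UTC+3).
Alice in UTC: 11:30-16:30 (add 7h to convert from UTC-7).
Jun in UTC: 12:30-17:15.
Chen ∩ Oona: 10:15-10:45, 12:30-18:00.
Chen ∩ Oona ∩ Kira: 10:15-10:45, 12:30-18:00.
Chen ∩ Oona ∩ Kira ∩ Quinn: 12:30-17:30.
Chen ∩ Oona ∩ Kira ∩ Quinn ∩ Xiulan: 12:30-17:30.
Chen ∩ Oona ∩ Kira ∩ Quinn ∩ Xiulan ∩ Alice: 12:30-16:30.
Chen ∩ Oona ∩ Kira ∩ Quinn ∩ Xiulan ∩ Alice ∩ Jun: 12:30-16:30.
Those are the intersection windows.
The first common window of at least 45 minutes is 12:30-16:30, so the earliest start is 12:30.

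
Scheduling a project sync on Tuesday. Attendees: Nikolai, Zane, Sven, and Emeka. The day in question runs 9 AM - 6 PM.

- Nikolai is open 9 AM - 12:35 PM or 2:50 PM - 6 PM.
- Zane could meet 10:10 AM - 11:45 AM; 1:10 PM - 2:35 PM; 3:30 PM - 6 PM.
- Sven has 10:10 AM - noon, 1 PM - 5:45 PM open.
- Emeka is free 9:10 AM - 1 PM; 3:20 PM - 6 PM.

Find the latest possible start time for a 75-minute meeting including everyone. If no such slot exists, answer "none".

16:30

Nikolai ∩ Zane: 10:10-11:45, 15:30-18:00.
Nikolai ∩ Zane ∩ Sven: 10:10-11:45, 15:30-17:45.
Nikolai ∩ Zane ∩ Sven ∩ Emeka: 10:10-11:45, 15:30-17:45.
The last common window of at least 75 minutes is 15:30-17:45; a 75-minute meeting can start as late as 16:30 and still end by 17:45.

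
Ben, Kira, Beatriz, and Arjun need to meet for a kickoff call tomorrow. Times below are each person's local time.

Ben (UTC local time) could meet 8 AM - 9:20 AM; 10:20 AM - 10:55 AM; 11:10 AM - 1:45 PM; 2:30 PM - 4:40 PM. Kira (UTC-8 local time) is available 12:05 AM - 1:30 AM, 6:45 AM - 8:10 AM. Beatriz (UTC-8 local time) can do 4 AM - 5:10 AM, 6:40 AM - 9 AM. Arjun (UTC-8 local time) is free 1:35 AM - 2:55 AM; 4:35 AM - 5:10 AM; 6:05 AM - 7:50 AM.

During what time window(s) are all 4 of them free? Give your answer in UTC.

Ben in UTC: 08:00-09:20, 10:20-10:55, 11:10-13:45, 14:30-16:40.
Kira in UTC: 08:05-09:30, 14:45-16:10 (add 8h to convert from UTC-8).
Beatriz in UTC: 12:00-13:10, 14:40-17:00 (add 8h to convert from UTC-8).
Arjun in UTC: 09:35-10:55, 12:35-13:10, 14:05-15:50 (add 8h to convert from UTC-8).
Ben ∩ Kira: 08:05-09:20, 14:45-16:10.
Ben ∩ Kira ∩ Beatriz: 14:45-16:10.
Ben ∩ Kira ∩ Beatriz ∩ Arjun: 14:45-15:50.

14:45-15:50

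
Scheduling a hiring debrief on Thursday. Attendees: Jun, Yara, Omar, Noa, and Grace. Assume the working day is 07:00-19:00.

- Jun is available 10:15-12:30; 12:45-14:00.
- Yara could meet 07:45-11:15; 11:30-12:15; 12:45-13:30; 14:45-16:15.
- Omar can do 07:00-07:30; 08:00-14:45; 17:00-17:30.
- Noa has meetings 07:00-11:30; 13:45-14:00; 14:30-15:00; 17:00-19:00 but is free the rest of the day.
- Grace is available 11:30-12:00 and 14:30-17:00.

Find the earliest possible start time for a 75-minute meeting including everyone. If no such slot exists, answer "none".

Jun free: 10:15-12:30, 12:45-14:00.
Yara free: 07:45-11:15, 11:30-12:15, 12:45-13:30, 14:45-16:15.
Omar free: 07:00-07:30, 08:00-14:45, 17:00-17:30.
Noa free: 11:30-13:45, 14:00-14:30, 15:00-17:00 (invert busy blocks within the working day).
Grace free: 11:30-12:00, 14:30-17:00.
Jun ∩ Yara: 10:15-11:15, 11:30-12:15, 12:45-13:30.
Jun ∩ Yara ∩ Omar: 10:15-11:15, 11:30-12:15, 12:45-13:30.
Jun ∩ Yara ∩ Omar ∩ Noa: 11:30-12:15, 12:45-13:30.
Jun ∩ Yara ∩ Omar ∩ Noa ∩ Grace: 11:30-12:00.
Those are the intersection windows.
No common window is at least 75 minutes long.

none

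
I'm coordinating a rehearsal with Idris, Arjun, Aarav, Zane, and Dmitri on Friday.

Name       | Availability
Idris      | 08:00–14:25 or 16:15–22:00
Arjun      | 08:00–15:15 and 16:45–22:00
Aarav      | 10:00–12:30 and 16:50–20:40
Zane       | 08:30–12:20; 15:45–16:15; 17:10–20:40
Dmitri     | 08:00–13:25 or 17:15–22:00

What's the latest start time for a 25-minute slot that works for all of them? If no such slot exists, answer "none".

20:15

Idris ∩ Arjun: 08:00-14:25, 16:45-22:00.
Idris ∩ Arjun ∩ Aarav: 10:00-12:30, 16:50-20:40.
Idris ∩ Arjun ∩ Aarav ∩ Zane: 10:00-12:20, 17:10-20:40.
Idris ∩ Arjun ∩ Aarav ∩ Zane ∩ Dmitri: 10:00-12:20, 17:15-20:40.
The last common window of at least 25 minutes is 17:15-20:40; a 25-minute meeting can start as late as 20:15 and still end by 20:40.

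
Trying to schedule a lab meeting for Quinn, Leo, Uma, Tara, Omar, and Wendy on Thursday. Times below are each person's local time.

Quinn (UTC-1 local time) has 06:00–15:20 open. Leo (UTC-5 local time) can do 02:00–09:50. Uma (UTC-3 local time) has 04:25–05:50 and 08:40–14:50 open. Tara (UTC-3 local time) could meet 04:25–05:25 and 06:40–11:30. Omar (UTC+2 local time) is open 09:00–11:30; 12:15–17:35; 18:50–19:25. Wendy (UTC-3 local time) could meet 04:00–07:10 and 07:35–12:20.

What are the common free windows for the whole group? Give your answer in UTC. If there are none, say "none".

Quinn in UTC: 07:00-16:20 (add 1h to convert from UTC-1).
Leo in UTC: 07:00-14:50 (add 5h to convert from UTC-5).
Uma in UTC: 07:25-08:50, 11:40-17:50 (add 3h to convert from UTC-3).
Tara in UTC: 07:25-08:25, 09:40-14:30 (add 3h to convert from UTC-3).
Omar in UTC: 07:00-09:30, 10:15-15:35, 16:50-17:25 (subtract 2h to convert from UTC+2).
Wendy in UTC: 07:00-10:10, 10:35-15:20 (add 3h to convert from UTC-3).
Quinn ∩ Leo: 07:00-14:50.
Quinn ∩ Leo ∩ Uma: 07:25-08:50, 11:40-14:50.
Quinn ∩ Leo ∩ Uma ∩ Tara: 07:25-08:25, 11:40-14:30.
Quinn ∩ Leo ∩ Uma ∩ Tara ∩ Omar: 07:25-08:25, 11:40-14:30.
Quinn ∩ Leo ∩ Uma ∩ Tara ∩ Omar ∩ Wendy: 07:25-08:25, 11:40-14:30.
So the common availability across everyone is 07:25-08:25, 11:40-14:30.

07:25-08:25, 11:40-14:30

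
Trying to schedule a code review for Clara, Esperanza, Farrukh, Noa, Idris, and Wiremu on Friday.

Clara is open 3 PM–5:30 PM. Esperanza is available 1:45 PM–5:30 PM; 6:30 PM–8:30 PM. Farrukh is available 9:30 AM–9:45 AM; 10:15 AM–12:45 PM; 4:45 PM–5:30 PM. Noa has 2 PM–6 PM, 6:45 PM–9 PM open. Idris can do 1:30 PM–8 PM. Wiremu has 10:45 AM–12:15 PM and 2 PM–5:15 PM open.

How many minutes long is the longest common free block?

30

Clara ∩ Esperanza: 15:00-17:30.
Clara ∩ Esperanza ∩ Farrukh: 16:45-17:30.
Clara ∩ Esperanza ∩ Farrukh ∩ Noa: 16:45-17:30.
Clara ∩ Esperanza ∩ Farrukh ∩ Noa ∩ Idris: 16:45-17:30.
Clara ∩ Esperanza ∩ Farrukh ∩ Noa ∩ Idris ∩ Wiremu: 16:45-17:15.
The longest is 16:45-17:15 at 30 minutes.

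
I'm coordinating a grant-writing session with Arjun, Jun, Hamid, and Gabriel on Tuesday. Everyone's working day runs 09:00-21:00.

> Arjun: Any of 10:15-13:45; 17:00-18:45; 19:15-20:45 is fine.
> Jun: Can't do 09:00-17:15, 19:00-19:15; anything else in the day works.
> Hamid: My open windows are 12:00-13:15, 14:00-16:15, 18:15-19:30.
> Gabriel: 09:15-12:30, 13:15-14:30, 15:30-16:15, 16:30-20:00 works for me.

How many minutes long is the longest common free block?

30

Arjun free: 10:15-13:45, 17:00-18:45, 19:15-20:45.
Jun free: 17:15-19:00, 19:15-21:00 (invert busy blocks within the working day).
Hamid free: 12:00-13:15, 14:00-16:15, 18:15-19:30.
Gabriel free: 09:15-12:30, 13:15-14:30, 15:30-16:15, 16:30-20:00.
Arjun ∩ Jun: 17:15-18:45, 19:15-20:45.
Arjun ∩ Jun ∩ Hamid: 18:15-18:45, 19:15-19:30.
Arjun ∩ Jun ∩ Hamid ∩ Gabriel: 18:15-18:45, 19:15-19:30.
So the common availability across everyone is 18:15-18:45, 19:15-19:30.
The longest is 18:15-18:45 at 30 minutes.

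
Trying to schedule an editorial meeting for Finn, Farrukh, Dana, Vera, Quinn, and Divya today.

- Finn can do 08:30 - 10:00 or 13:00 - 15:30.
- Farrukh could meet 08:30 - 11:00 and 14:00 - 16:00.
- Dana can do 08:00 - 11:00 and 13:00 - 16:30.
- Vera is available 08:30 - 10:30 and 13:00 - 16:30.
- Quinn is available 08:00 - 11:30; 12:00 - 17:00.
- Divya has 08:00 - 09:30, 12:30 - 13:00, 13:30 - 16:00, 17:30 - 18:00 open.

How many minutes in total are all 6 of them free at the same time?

150

Finn ∩ Farrukh: 08:30-10:00, 14:00-15:30.
Finn ∩ Farrukh ∩ Dana: 08:30-10:00, 14:00-15:30.
Finn ∩ Farrukh ∩ Dana ∩ Vera: 08:30-10:00, 14:00-15:30.
Finn ∩ Farrukh ∩ Dana ∩ Vera ∩ Quinn: 08:30-10:00, 14:00-15:30.
Finn ∩ Farrukh ∩ Dana ∩ Vera ∩ Quinn ∩ Divya: 08:30-09:30, 14:00-15:30.
Summing the common windows: 60 + 90 = 150 minutes.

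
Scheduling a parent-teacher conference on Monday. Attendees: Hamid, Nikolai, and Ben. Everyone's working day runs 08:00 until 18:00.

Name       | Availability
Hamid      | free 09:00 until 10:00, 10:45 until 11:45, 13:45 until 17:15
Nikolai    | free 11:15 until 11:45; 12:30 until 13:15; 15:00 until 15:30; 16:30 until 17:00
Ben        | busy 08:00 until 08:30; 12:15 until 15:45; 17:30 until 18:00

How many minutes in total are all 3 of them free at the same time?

Hamid free: 09:00-10:00, 10:45-11:45, 13:45-17:15.
Nikolai free: 11:15-11:45, 12:30-13:15, 15:00-15:30, 16:30-17:00.
Ben free: 08:30-12:15, 15:45-17:30 (invert busy blocks within the working day).
Hamid ∩ Nikolai: 11:15-11:45, 15:00-15:30, 16:30-17:00.
Hamid ∩ Nikolai ∩ Ben: 11:15-11:45, 16:30-17:00.
Summing the common windows: 30 + 30 = 60 minutes.

60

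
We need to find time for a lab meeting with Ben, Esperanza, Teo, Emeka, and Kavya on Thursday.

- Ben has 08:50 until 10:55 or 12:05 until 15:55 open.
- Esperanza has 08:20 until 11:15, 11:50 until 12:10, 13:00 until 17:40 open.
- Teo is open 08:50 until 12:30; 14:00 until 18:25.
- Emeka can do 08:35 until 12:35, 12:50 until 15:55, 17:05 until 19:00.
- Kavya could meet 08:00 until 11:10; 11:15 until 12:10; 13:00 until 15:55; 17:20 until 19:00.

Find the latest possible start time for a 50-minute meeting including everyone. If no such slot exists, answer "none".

15:05

Ben ∩ Esperanza: 08:50-10:55, 12:05-12:10, 13:00-15:55.
Ben ∩ Esperanza ∩ Teo: 08:50-10:55, 12:05-12:10, 14:00-15:55.
Ben ∩ Esperanza ∩ Teo ∩ Emeka: 08:50-10:55, 12:05-12:10, 14:00-15:55.
Ben ∩ Esperanza ∩ Teo ∩ Emeka ∩ Kavya: 08:50-10:55, 12:05-12:10, 14:00-15:55.
So the common availability across everyone is 08:50-10:55, 12:05-12:10, 14:00-15:55.
The last common window of at least 50 minutes is 14:00-15:55; a 50-minute meeting can start as late as 15:05 and still end by 15:55.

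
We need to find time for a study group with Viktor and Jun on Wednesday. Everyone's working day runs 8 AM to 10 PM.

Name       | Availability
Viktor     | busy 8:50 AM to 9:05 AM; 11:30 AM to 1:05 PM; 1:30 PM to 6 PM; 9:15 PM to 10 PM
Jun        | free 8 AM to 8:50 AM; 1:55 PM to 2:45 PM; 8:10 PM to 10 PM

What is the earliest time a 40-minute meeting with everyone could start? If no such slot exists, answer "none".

08:00

Viktor free: 08:00-08:50, 09:05-11:30, 13:05-13:30, 18:00-21:15 (invert busy blocks within the working day).
Jun free: 08:00-08:50, 13:55-14:45, 20:10-22:00.
Viktor ∩ Jun: 08:00-08:50, 20:10-21:15.
Those are the intersection windows.
The first common window of at least 40 minutes is 08:00-08:50, so the earliest start is 08:00.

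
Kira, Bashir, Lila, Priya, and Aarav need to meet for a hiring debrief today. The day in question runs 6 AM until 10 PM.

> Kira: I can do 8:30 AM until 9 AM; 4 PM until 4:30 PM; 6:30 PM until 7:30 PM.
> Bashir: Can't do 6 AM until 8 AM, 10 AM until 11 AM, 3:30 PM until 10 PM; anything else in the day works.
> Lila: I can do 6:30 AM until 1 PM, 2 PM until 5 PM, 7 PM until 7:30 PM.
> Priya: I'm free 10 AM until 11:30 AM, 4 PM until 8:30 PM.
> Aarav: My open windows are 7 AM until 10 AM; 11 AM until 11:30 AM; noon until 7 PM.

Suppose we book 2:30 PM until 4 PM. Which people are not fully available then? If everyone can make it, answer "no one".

Bashir, Kira, Priya

Kira free: 08:30-09:00, 16:00-16:30, 18:30-19:30.
Bashir free: 08:00-10:00, 11:00-15:30 (invert busy blocks within the working day).
Lila free: 06:30-13:00, 14:00-17:00, 19:00-19:30.
Priya free: 10:00-11:30, 16:00-20:30.
Aarav free: 07:00-10:00, 11:00-11:30, 12:00-19:00.
Kira: not fully free for 14:30-16:00. Bashir: not fully free for 14:30-16:00. Lila: free for 14:30-16:00. Priya: not fully free for 14:30-16:00. Aarav: free for 14:30-16:00.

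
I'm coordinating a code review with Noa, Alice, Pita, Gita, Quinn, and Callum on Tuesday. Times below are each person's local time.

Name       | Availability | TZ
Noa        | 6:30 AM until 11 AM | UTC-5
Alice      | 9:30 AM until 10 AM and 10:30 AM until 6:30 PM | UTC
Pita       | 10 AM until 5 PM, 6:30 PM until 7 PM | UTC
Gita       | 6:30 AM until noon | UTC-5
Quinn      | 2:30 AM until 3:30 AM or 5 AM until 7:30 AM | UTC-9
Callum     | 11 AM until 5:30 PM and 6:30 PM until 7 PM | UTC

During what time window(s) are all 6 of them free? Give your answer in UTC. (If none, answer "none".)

Noa in UTC: 11:30-16:00 (add 5h to convert from UTC-5).
Alice in UTC: 09:30-10:00, 10:30-18:30.
Pita in UTC: 10:00-17:00, 18:30-19:00.
Gita in UTC: 11:30-17:00 (add 5h to convert from UTC-5).
Quinn in UTC: 11:30-12:30, 14:00-16:30 (add 9h to convert from UTC-9).
Callum in UTC: 11:00-17:30, 18:30-19:00.
Noa ∩ Alice: 11:30-16:00.
Noa ∩ Alice ∩ Pita: 11:30-16:00.
Noa ∩ Alice ∩ Pita ∩ Gita: 11:30-16:00.
Noa ∩ Alice ∩ Pita ∩ Gita ∩ Quinn: 11:30-12:30, 14:00-16:00.
Noa ∩ Alice ∩ Pita ∩ Gita ∩ Quinn ∩ Callum: 11:30-12:30, 14:00-16:00.

11:30-12:30, 14:00-16:00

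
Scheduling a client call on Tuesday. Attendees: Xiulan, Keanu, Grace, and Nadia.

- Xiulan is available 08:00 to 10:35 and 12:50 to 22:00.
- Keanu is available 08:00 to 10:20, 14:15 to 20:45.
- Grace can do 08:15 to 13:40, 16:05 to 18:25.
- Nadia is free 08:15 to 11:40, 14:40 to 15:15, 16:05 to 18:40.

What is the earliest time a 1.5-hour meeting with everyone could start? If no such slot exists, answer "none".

08:15

Xiulan ∩ Keanu: 08:00-10:20, 14:15-20:45.
Xiulan ∩ Keanu ∩ Grace: 08:15-10:20, 16:05-18:25.
Xiulan ∩ Keanu ∩ Grace ∩ Nadia: 08:15-10:20, 16:05-18:25.
The first common window of at least 90 minutes is 08:15-10:20, so the earliest start is 08:15.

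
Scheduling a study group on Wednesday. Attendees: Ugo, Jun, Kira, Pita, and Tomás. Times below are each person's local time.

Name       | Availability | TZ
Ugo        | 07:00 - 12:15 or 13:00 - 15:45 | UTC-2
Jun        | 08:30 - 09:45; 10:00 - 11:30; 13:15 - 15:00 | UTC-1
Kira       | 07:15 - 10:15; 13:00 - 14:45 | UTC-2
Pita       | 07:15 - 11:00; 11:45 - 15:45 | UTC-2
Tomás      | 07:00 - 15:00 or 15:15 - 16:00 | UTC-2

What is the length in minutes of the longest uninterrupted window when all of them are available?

75

Ugo in UTC: 09:00-14:15, 15:00-17:45 (add 2h to convert from UTC-2).
Jun in UTC: 09:30-10:45, 11:00-12:30, 14:15-16:00 (add 1h to convert from UTC-1).
Kira in UTC: 09:15-12:15, 15:00-16:45 (add 2h to convert from UTC-2).
Pita in UTC: 09:15-13:00, 13:45-17:45 (add 2h to convert from UTC-2).
Tomás in UTC: 09:00-17:00, 17:15-18:00 (add 2h to convert from UTC-2).
Ugo ∩ Jun: 09:30-10:45, 11:00-12:30, 15:00-16:00.
Ugo ∩ Jun ∩ Kira: 09:30-10:45, 11:00-12:15, 15:00-16:00.
Ugo ∩ Jun ∩ Kira ∩ Pita: 09:30-10:45, 11:00-12:15, 15:00-16:00.
Ugo ∩ Jun ∩ Kira ∩ Pita ∩ Tomás: 09:30-10:45, 11:00-12:15, 15:00-16:00.
Those are the intersection windows.
The longest is 09:30-10:45 at 75 minutes.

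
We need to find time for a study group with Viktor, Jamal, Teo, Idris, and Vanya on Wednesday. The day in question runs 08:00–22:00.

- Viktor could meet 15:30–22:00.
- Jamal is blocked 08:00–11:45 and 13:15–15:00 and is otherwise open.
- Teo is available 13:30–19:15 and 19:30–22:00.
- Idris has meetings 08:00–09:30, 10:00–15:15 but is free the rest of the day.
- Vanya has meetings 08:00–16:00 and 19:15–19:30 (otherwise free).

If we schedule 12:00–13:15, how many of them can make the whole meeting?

1

Viktor free: 15:30-22:00.
Jamal free: 11:45-13:15, 15:00-22:00 (invert busy blocks within the working day).
Teo free: 13:30-19:15, 19:30-22:00.
Idris free: 09:30-10:00, 15:15-22:00 (invert busy blocks within the working day).
Vanya free: 16:00-19:15, 19:30-22:00 (invert busy blocks within the working day).
Jamal can make the full 12:00-13:15 slot — that's 1.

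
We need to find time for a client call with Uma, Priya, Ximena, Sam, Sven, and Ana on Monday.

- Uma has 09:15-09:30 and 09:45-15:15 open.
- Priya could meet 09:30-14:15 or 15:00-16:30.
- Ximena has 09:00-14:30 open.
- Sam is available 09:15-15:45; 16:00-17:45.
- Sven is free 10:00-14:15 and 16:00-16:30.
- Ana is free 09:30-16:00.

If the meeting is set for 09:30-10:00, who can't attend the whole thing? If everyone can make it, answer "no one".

Sven, Uma

Uma: not fully free for 09:30-10:00. Priya: free for 09:30-10:00. Ximena: free for 09:30-10:00. Sam: free for 09:30-10:00. Sven: not fully free for 09:30-10:00. Ana: free for 09:30-10:00.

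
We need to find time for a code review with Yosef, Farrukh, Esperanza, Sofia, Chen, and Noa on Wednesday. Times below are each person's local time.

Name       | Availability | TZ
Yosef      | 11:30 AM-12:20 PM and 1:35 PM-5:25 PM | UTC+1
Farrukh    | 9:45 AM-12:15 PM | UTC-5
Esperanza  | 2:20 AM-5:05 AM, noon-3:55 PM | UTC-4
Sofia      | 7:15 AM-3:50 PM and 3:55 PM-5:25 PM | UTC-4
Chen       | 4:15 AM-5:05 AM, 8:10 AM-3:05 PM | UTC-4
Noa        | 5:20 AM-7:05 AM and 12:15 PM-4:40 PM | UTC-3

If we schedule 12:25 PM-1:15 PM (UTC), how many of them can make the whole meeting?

Yosef in UTC: 10:30-11:20, 12:35-16:25 (subtract 1h to convert from UTC+1).
Farrukh in UTC: 14:45-17:15 (add 5h to convert from UTC-5).
Esperanza in UTC: 06:20-09:05, 16:00-19:55 (add 4h to convert from UTC-4).
Sofia in UTC: 11:15-19:50, 19:55-21:25 (add 4h to convert from UTC-4).
Chen in UTC: 08:15-09:05, 12:10-19:05 (add 4h to convert from UTC-4).
Noa in UTC: 08:20-10:05, 15:15-19:40 (add 3h to convert from UTC-3).
Sofia and Chen can make the full 12:25-13:15 slot — that's 2.

2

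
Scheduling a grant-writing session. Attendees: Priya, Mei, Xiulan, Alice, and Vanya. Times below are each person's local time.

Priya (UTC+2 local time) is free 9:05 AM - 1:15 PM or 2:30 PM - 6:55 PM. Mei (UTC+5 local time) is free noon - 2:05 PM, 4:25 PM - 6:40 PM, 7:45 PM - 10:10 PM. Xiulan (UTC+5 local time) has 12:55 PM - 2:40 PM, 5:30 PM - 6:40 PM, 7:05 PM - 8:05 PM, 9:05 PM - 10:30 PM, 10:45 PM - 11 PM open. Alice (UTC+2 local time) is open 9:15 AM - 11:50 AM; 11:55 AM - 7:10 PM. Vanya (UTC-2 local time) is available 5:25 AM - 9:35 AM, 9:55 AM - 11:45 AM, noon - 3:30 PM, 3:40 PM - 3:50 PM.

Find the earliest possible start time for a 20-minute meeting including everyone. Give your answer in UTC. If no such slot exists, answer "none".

Priya in UTC: 07:05-11:15, 12:30-16:55 (subtract 2h to convert from UTC+2).
Mei in UTC: 07:00-09:05, 11:25-13:40, 14:45-17:10 (subtract 5h to convert from UTC+5).
Xiulan in UTC: 07:55-09:40, 12:30-13:40, 14:05-15:05, 16:05-17:30, 17:45-18:00 (subtract 5h to convert from UTC+5).
Alice in UTC: 07:15-09:50, 09:55-17:10 (subtract 2h to convert from UTC+2).
Vanya in UTC: 07:25-11:35, 11:55-13:45, 14:00-17:30, 17:40-17:50 (add 2h to convert from UTC-2).
Priya ∩ Mei: 07:05-09:05, 12:30-13:40, 14:45-16:55.
Priya ∩ Mei ∩ Xiulan: 07:55-09:05, 12:30-13:40, 14:45-15:05, 16:05-16:55.
Priya ∩ Mei ∩ Xiulan ∩ Alice: 07:55-09:05, 12:30-13:40, 14:45-15:05, 16:05-16:55.
Priya ∩ Mei ∩ Xiulan ∩ Alice ∩ Vanya: 07:55-09:05, 12:30-13:40, 14:45-15:05, 16:05-16:55.
The first common window of at least 20 minutes is 07:55-09:05, so the earliest start is 07:55.

07:55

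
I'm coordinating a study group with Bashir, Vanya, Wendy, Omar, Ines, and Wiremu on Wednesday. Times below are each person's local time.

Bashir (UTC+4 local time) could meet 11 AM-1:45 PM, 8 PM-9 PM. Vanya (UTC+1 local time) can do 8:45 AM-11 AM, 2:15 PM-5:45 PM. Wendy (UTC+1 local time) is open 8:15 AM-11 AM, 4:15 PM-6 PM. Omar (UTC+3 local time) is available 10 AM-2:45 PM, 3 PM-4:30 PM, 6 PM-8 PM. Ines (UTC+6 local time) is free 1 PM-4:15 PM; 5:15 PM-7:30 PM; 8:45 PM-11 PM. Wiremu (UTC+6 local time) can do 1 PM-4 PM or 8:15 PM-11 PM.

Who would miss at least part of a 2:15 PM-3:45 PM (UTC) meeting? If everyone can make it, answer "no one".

Bashir, Ines, Omar, Wendy

Bashir in UTC: 07:00-09:45, 16:00-17:00 (subtract 4h to convert from UTC+4).
Vanya in UTC: 07:45-10:00, 13:15-16:45 (subtract 1h to convert from UTC+1).
Wendy in UTC: 07:15-10:00, 15:15-17:00 (subtract 1h to convert from UTC+1).
Omar in UTC: 07:00-11:45, 12:00-13:30, 15:00-17:00 (subtract 3h to convert from UTC+3).
Ines in UTC: 07:00-10:15, 11:15-13:30, 14:45-17:00 (subtract 6h to convert from UTC+6).
Wiremu in UTC: 07:00-10:00, 14:15-17:00 (subtract 6h to convert from UTC+6).
Bashir: not fully free for 14:15-15:45. Vanya: free for 14:15-15:45. Wendy: not fully free for 14:15-15:45. Omar: not fully free for 14:15-15:45. Ines: not fully free for 14:15-15:45. Wiremu: free for 14:15-15:45.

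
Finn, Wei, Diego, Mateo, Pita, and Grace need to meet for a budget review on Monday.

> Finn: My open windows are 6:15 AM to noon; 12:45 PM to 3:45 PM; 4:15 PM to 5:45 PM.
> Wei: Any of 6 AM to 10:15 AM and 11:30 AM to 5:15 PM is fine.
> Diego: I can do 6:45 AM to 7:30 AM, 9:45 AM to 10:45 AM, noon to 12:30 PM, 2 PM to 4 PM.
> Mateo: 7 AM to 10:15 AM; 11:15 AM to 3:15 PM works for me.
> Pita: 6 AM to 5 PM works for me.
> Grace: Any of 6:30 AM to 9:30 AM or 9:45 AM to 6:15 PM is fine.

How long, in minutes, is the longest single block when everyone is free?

75

Finn ∩ Wei: 06:15-10:15, 11:30-12:00, 12:45-15:45, 16:15-17:15.
Finn ∩ Wei ∩ Diego: 06:45-07:30, 09:45-10:15, 14:00-15:45.
Finn ∩ Wei ∩ Diego ∩ Mateo: 07:00-07:30, 09:45-10:15, 14:00-15:15.
Finn ∩ Wei ∩ Diego ∩ Mateo ∩ Pita: 07:00-07:30, 09:45-10:15, 14:00-15:15.
Finn ∩ Wei ∩ Diego ∩ Mateo ∩ Pita ∩ Grace: 07:00-07:30, 09:45-10:15, 14:00-15:15.
The longest is 14:00-15:15 at 75 minutes.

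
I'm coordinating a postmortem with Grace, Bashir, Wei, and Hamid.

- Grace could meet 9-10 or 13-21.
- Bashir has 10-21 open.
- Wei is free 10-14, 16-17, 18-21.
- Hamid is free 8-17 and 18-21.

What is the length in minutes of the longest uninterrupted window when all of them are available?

180

Grace ∩ Bashir: 13:00-21:00.
Grace ∩ Bashir ∩ Wei: 13:00-14:00, 16:00-17:00, 18:00-21:00.
Grace ∩ Bashir ∩ Wei ∩ Hamid: 13:00-14:00, 16:00-17:00, 18:00-21:00.
The longest is 18:00-21:00 at 180 minutes.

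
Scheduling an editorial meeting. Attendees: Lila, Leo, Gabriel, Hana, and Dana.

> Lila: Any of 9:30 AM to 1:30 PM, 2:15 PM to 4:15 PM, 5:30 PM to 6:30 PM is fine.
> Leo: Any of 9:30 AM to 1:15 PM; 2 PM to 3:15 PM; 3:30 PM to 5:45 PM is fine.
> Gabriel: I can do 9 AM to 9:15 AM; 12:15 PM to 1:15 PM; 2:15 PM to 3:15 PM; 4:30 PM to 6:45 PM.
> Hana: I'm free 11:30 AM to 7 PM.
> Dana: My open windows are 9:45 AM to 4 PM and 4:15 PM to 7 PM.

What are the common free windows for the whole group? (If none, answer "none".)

12:15-13:15, 14:15-15:15, 17:30-17:45

Lila ∩ Leo: 09:30-13:15, 14:15-15:15, 15:30-16:15, 17:30-17:45.
Lila ∩ Leo ∩ Gabriel: 12:15-13:15, 14:15-15:15, 17:30-17:45.
Lila ∩ Leo ∩ Gabriel ∩ Hana: 12:15-13:15, 14:15-15:15, 17:30-17:45.
Lila ∩ Leo ∩ Gabriel ∩ Hana ∩ Dana: 12:15-13:15, 14:15-15:15, 17:30-17:45.
So the common availability across everyone is 12:15-13:15, 14:15-15:15, 17:30-17:45.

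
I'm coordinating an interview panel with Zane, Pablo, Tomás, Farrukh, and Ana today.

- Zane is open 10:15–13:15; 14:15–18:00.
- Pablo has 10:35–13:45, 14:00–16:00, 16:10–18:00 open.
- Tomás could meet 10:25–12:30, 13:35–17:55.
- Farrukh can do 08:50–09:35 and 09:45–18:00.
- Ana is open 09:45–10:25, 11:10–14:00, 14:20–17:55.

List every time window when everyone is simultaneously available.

Zane ∩ Pablo: 10:35-13:15, 14:15-16:00, 16:10-18:00.
Zane ∩ Pablo ∩ Tomás: 10:35-12:30, 14:15-16:00, 16:10-17:55.
Zane ∩ Pablo ∩ Tomás ∩ Farrukh: 10:35-12:30, 14:15-16:00, 16:10-17:55.
Zane ∩ Pablo ∩ Tomás ∩ Farrukh ∩ Ana: 11:10-12:30, 14:20-16:00, 16:10-17:55.

11:10-12:30, 14:20-16:00, 16:10-17:55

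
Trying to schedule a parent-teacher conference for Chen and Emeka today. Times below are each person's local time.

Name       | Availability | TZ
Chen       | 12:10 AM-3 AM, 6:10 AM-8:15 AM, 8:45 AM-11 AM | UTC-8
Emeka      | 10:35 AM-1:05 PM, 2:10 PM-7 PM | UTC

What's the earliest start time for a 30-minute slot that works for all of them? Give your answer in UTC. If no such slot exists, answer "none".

Chen in UTC: 08:10-11:00, 14:10-16:15, 16:45-19:00 (add 8h to convert from UTC-8).
Emeka in UTC: 10:35-13:05, 14:10-19:00.
Chen ∩ Emeka: 10:35-11:00, 14:10-16:15, 16:45-19:00.
The first common window of at least 30 minutes is 14:10-16:15, so the earliest start is 14:10.

14:10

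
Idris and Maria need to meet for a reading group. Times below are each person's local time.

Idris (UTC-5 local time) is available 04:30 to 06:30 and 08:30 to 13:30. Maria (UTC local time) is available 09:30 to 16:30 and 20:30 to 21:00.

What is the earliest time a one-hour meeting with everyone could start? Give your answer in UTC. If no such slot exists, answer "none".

Idris in UTC: 09:30-11:30, 13:30-18:30 (add 5h to convert from UTC-5).
Maria in UTC: 09:30-16:30, 20:30-21:00.
Idris ∩ Maria: 09:30-11:30, 13:30-16:30.
The first common window of at least 60 minutes is 09:30-11:30, so the earliest start is 09:30.

09:30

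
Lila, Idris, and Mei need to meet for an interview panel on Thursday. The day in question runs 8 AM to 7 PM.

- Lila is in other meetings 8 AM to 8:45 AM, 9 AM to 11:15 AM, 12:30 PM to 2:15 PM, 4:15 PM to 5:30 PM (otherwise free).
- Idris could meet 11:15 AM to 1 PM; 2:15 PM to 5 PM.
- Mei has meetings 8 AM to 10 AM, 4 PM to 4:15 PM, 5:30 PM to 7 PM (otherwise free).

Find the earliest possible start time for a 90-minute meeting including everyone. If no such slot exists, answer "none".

Lila free: 08:45-09:00, 11:15-12:30, 14:15-16:15, 17:30-19:00 (invert busy blocks within the working day).
Idris free: 11:15-13:00, 14:15-17:00.
Mei free: 10:00-16:00, 16:15-17:30 (invert busy blocks within the working day).
Lila ∩ Idris: 11:15-12:30, 14:15-16:15.
Lila ∩ Idris ∩ Mei: 11:15-12:30, 14:15-16:00.
The first common window of at least 90 minutes is 14:15-16:00, so the earliest start is 14:15.

14:15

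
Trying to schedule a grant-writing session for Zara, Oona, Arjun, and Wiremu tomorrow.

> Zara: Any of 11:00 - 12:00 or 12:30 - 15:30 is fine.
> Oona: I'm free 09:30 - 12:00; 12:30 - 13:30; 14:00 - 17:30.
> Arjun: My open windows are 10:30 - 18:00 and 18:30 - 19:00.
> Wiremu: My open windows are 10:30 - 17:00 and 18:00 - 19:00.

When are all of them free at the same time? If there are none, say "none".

11:00-12:00, 12:30-13:30, 14:00-15:30

Zara ∩ Oona: 11:00-12:00, 12:30-13:30, 14:00-15:30.
Zara ∩ Oona ∩ Arjun: 11:00-12:00, 12:30-13:30, 14:00-15:30.
Zara ∩ Oona ∩ Arjun ∩ Wiremu: 11:00-12:00, 12:30-13:30, 14:00-15:30.
Those are the intersection windows.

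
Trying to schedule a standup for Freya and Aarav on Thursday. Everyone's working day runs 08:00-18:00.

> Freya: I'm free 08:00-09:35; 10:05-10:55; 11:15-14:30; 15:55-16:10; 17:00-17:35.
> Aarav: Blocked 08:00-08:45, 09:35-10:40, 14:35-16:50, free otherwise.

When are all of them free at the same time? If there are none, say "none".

08:45-09:35, 10:40-10:55, 11:15-14:30, 17:00-17:35

Freya free: 08:00-09:35, 10:05-10:55, 11:15-14:30, 15:55-16:10, 17:00-17:35.
Aarav free: 08:45-09:35, 10:40-14:35, 16:50-18:00 (invert busy blocks within the working day).
Freya ∩ Aarav: 08:45-09:35, 10:40-10:55, 11:15-14:30, 17:00-17:35.
Those are the intersection windows.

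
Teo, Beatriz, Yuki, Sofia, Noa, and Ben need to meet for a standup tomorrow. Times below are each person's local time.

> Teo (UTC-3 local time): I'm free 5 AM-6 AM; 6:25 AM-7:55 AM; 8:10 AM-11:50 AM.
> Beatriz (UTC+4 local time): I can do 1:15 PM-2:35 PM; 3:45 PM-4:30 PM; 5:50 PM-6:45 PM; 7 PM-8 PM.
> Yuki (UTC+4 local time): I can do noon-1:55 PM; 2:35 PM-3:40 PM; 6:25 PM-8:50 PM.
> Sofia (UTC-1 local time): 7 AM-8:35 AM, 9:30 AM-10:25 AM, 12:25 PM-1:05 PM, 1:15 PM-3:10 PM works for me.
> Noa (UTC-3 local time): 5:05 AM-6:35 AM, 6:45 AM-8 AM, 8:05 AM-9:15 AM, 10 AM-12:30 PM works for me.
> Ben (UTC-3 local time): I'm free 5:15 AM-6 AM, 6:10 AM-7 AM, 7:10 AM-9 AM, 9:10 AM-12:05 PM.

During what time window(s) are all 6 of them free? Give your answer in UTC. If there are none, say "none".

09:25-09:35, 14:25-14:45

Teo in UTC: 08:00-09:00, 09:25-10:55, 11:10-14:50 (add 3h to convert from UTC-3).
Beatriz in UTC: 09:15-10:35, 11:45-12:30, 13:50-14:45, 15:00-16:00 (subtract 4h to convert from UTC+4).
Yuki in UTC: 08:00-09:55, 10:35-11:40, 14:25-16:50 (subtract 4h to convert from UTC+4).
Sofia in UTC: 08:00-09:35, 10:30-11:25, 13:25-14:05, 14:15-16:10 (add 1h to convert from UTC-1).
Noa in UTC: 08:05-09:35, 09:45-11:00, 11:05-12:15, 13:00-15:30 (add 3h to convert from UTC-3).
Ben in UTC: 08:15-09:00, 09:10-10:00, 10:10-12:00, 12:10-15:05 (add 3h to convert from UTC-3).
Teo ∩ Beatriz: 09:25-10:35, 11:45-12:30, 13:50-14:45.
Teo ∩ Beatriz ∩ Yuki: 09:25-09:55, 14:25-14:45.
Teo ∩ Beatriz ∩ Yuki ∩ Sofia: 09:25-09:35, 14:25-14:45.
Teo ∩ Beatriz ∩ Yuki ∩ Sofia ∩ Noa: 09:25-09:35, 14:25-14:45.
Teo ∩ Beatriz ∩ Yuki ∩ Sofia ∩ Noa ∩ Ben: 09:25-09:35, 14:25-14:45.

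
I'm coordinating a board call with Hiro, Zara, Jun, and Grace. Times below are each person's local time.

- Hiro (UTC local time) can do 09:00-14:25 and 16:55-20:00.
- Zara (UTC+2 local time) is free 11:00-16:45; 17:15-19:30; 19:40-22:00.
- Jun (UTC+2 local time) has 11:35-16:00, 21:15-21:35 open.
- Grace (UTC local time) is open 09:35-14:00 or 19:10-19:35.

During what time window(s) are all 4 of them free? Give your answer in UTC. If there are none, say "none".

09:35-14:00, 19:15-19:35

Hiro in UTC: 09:00-14:25, 16:55-20:00.
Zara in UTC: 09:00-14:45, 15:15-17:30, 17:40-20:00 (subtract 2h to convert from UTC+2).
Jun in UTC: 09:35-14:00, 19:15-19:35 (subtract 2h to convert from UTC+2).
Grace in UTC: 09:35-14:00, 19:10-19:35.
Hiro ∩ Zara: 09:00-14:25, 16:55-17:30, 17:40-20:00.
Hiro ∩ Zara ∩ Jun: 09:35-14:00, 19:15-19:35.
Hiro ∩ Zara ∩ Jun ∩ Grace: 09:35-14:00, 19:15-19:35.
So the common availability across everyone is 09:35-14:00, 19:15-19:35.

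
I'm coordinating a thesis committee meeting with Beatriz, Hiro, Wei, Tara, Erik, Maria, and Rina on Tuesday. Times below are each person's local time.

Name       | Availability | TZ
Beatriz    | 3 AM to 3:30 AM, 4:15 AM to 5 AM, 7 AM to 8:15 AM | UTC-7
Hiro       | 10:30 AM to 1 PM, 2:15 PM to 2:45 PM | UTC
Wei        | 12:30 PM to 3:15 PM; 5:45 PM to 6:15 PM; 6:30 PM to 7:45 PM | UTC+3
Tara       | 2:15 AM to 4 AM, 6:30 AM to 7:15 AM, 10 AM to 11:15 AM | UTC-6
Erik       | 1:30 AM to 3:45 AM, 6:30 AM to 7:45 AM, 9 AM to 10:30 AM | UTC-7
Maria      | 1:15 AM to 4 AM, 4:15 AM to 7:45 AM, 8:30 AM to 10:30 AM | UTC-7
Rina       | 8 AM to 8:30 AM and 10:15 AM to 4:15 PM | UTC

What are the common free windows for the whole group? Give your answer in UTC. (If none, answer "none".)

none

Beatriz in UTC: 10:00-10:30, 11:15-12:00, 14:00-15:15 (add 7h to convert from UTC-7).
Hiro in UTC: 10:30-13:00, 14:15-14:45.
Wei in UTC: 09:30-12:15, 14:45-15:15, 15:30-16:45 (subtract 3h to convert from UTC+3).
Tara in UTC: 08:15-10:00, 12:30-13:15, 16:00-17:15 (add 6h to convert from UTC-6).
Erik in UTC: 08:30-10:45, 13:30-14:45, 16:00-17:30 (add 7h to convert from UTC-7).
Maria in UTC: 08:15-11:00, 11:15-14:45, 15:30-17:30 (add 7h to convert from UTC-7).
Rina in UTC: 08:00-08:30, 10:15-16:15.
Beatriz ∩ Hiro: 11:15-12:00, 14:15-14:45.
Beatriz ∩ Hiro ∩ Wei: 11:15-12:00.
Beatriz ∩ Hiro ∩ Wei ∩ Tara: ∅.
Beatriz ∩ Hiro ∩ Wei ∩ Tara ∩ Erik: ∅.
Beatriz ∩ Hiro ∩ Wei ∩ Tara ∩ Erik ∩ Maria: ∅.
Beatriz ∩ Hiro ∩ Wei ∩ Tara ∩ Erik ∩ Maria ∩ Rina: ∅.
There is no time when everyone is free.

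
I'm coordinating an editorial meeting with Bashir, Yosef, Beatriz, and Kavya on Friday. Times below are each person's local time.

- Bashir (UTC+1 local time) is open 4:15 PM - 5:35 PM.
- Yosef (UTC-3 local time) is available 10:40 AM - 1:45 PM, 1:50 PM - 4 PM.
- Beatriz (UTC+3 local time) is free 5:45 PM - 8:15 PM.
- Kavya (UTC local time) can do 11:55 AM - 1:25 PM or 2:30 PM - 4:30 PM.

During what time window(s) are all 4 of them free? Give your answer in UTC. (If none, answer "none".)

Bashir in UTC: 15:15-16:35 (subtract 1h to convert from UTC+1).
Yosef in UTC: 13:40-16:45, 16:50-19:00 (add 3h to convert from UTC-3).
Beatriz in UTC: 14:45-17:15 (subtract 3h to convert from UTC+3).
Kavya in UTC: 11:55-13:25, 14:30-16:30.
Bashir ∩ Yosef: 15:15-16:35.
Bashir ∩ Yosef ∩ Beatriz: 15:15-16:35.
Bashir ∩ Yosef ∩ Beatriz ∩ Kavya: 15:15-16:30.

15:15-16:30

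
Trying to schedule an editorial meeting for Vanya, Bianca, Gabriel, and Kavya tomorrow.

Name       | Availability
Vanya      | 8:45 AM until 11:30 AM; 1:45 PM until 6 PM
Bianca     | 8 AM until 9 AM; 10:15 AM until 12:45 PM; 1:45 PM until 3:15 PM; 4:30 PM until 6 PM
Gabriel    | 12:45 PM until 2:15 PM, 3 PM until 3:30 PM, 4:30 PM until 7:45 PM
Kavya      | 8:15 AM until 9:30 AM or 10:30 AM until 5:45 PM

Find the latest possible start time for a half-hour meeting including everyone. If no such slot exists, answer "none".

Vanya ∩ Bianca: 08:45-09:00, 10:15-11:30, 13:45-15:15, 16:30-18:00.
Vanya ∩ Bianca ∩ Gabriel: 13:45-14:15, 15:00-15:15, 16:30-18:00.
Vanya ∩ Bianca ∩ Gabriel ∩ Kavya: 13:45-14:15, 15:00-15:15, 16:30-17:45.
The last common window of at least 30 minutes is 16:30-17:45; a 30-minute meeting can start as late as 17:15 and still end by 17:45.

17:15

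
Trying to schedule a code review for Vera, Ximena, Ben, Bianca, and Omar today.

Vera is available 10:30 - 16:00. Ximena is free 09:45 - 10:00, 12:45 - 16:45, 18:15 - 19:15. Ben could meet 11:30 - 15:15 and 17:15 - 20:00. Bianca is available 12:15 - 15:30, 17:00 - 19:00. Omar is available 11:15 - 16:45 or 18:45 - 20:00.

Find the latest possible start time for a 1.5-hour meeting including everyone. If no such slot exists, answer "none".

Vera ∩ Ximena: 12:45-16:00.
Vera ∩ Ximena ∩ Ben: 12:45-15:15.
Vera ∩ Ximena ∩ Ben ∩ Bianca: 12:45-15:15.
Vera ∩ Ximena ∩ Ben ∩ Bianca ∩ Omar: 12:45-15:15.
The last common window of at least 90 minutes is 12:45-15:15; a 90-minute meeting can start as late as 13:45 and still end by 15:15.

13:45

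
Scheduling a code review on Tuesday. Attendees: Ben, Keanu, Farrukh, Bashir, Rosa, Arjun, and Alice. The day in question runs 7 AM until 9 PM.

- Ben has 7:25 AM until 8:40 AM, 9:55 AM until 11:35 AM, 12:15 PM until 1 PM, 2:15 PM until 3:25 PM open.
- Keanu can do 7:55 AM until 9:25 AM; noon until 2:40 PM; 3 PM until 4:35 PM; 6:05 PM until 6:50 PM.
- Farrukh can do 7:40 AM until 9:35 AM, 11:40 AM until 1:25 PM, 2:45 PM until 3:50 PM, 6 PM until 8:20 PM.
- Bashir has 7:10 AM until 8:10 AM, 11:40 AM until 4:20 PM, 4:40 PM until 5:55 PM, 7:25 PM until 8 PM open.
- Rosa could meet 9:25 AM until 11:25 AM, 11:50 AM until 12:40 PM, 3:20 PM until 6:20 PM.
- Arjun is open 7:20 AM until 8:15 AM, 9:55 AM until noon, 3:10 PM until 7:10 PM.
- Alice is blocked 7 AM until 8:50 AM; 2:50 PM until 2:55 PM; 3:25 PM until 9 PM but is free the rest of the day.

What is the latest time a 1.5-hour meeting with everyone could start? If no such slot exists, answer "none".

none

Ben free: 07:25-08:40, 09:55-11:35, 12:15-13:00, 14:15-15:25.
Keanu free: 07:55-09:25, 12:00-14:40, 15:00-16:35, 18:05-18:50.
Farrukh free: 07:40-09:35, 11:40-13:25, 14:45-15:50, 18:00-20:20.
Bashir free: 07:10-08:10, 11:40-16:20, 16:40-17:55, 19:25-20:00.
Rosa free: 09:25-11:25, 11:50-12:40, 15:20-18:20.
Arjun free: 07:20-08:15, 09:55-12:00, 15:10-19:10.
Alice free: 08:50-14:50, 14:55-15:25 (invert busy blocks within the working day).
Ben ∩ Keanu: 07:55-08:40, 12:15-13:00, 14:15-14:40, 15:00-15:25.
Ben ∩ Keanu ∩ Farrukh: 07:55-08:40, 12:15-13:00, 15:00-15:25.
Ben ∩ Keanu ∩ Farrukh ∩ Bashir: 07:55-08:10, 12:15-13:00, 15:00-15:25.
Ben ∩ Keanu ∩ Farrukh ∩ Bashir ∩ Rosa: 12:15-12:40, 15:20-15:25.
Ben ∩ Keanu ∩ Farrukh ∩ Bashir ∩ Rosa ∩ Arjun: 15:20-15:25.
Ben ∩ Keanu ∩ Farrukh ∩ Bashir ∩ Rosa ∩ Arjun ∩ Alice: 15:20-15:25.
Those are the intersection windows.
No common window is at least 90 minutes long.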